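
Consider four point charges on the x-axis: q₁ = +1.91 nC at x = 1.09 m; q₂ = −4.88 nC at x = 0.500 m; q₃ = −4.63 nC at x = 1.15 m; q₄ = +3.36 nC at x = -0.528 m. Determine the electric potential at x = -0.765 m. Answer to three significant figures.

The total potential is the scalar sum of each charge's contribution, V = Σ kqᵢ/rᵢ.
Distances from the field point to each charge: r₁ = 1.85 m, r₂ = 1.27 m, r₃ = 1.92 m, r₄ = 0.237 m.
V = k[(1.91×10⁻⁹)/(1.85) + (-4.88×10⁻⁹)/(1.27) + (-4.63×10⁻⁹)/(1.92) + (3.36×10⁻⁹)/(0.237)] = 80.3 V.

80.3 V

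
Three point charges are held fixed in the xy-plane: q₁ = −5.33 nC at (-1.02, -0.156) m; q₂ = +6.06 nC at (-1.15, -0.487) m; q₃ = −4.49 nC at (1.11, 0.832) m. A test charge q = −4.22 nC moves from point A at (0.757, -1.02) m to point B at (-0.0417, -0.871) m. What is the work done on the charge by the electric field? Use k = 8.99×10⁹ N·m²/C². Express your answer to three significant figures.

The work done by the electric force is W_field = −ΔU = −q(V_B − V_A) = q(V_A − V_B).
At A: distances to the source charges are 1.98 m, 1.98 m, 1.89 m; V_A = Σ kqᵢ/rᵢ = -18.1 V.
At B: distances to the source charges are 1.21 m, 1.17 m, 2.06 m; V_B = Σ kqᵢ/rᵢ = -12.7 V.
ΔV = V_B − V_A = 5.42 V.
W_field = −qΔV = −(-4.22×10⁻⁹ C)(5.42 V) = 2.29×10⁻⁸ J.

2.29×10⁻⁸ J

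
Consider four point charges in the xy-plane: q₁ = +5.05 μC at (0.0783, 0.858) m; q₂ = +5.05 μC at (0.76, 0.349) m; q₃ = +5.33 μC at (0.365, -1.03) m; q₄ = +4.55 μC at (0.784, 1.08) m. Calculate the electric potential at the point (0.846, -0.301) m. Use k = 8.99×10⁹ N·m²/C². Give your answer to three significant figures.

Electric potential is a scalar, so the contributions from each charge add algebraically: V = Σ kqᵢ/rᵢ.
Distances from the field point to each charge: r₁ = 1.39 m, r₂ = 0.656 m, r₃ = 0.873 m, r₄ = 1.38 m.
V = k[(5.05×10⁻⁶)/(1.39) + (5.05×10⁻⁶)/(0.656) + (5.33×10⁻⁶)/(0.873) + (4.55×10⁻⁶)/(1.38)] = 1.86×10⁵ V.

1.86×10⁵ V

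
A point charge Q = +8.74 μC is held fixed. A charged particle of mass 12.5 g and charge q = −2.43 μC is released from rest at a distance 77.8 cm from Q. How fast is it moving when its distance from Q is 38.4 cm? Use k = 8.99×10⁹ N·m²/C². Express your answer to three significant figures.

Only the electrostatic force acts, so mechanical energy is conserved: ½mv² = U₁ − U₂ = kQq(1/r₁ − 1/r₂).
U₁ − U₂ = (8.99×10⁹ N·m²/C²)(8.74×10⁻⁶ C)(-2.43×10⁻⁶ C)(1/0.778 − 1/0.384) = 0.252 J.
v = √(2·0.252/0.0125) = 6.35 m/s.

6.35 m/s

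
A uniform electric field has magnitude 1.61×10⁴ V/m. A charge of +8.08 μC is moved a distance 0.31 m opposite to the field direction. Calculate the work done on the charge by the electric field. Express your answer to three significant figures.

The potential change for a displacement 0.31 m opposite to the field direction is ΔV = +Ed = 4990 V.
W_field = −qΔV = -0.0403 J.

-0.0403 J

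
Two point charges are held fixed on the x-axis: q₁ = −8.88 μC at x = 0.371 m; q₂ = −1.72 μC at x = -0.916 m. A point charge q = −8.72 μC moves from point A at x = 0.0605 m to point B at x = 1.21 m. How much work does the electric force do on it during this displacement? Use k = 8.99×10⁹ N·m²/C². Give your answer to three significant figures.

The work done by the electric force is W_field = −ΔU = −q(V_B − V_A) = q(V_A − V_B).
At A: distances to the source charges are 0.310 m, 0.977 m; V_A = Σ kqᵢ/rᵢ = -2.73×10⁵ V.
At B: distances to the source charges are 0.839 m, 2.13 m; V_B = Σ kqᵢ/rᵢ = -1.02×10⁵ V.
ΔV = V_B − V_A = 1.71×10⁵ V.
W_field = −qΔV = −(-8.72×10⁻⁶ C)(1.71×10⁵ V) = 1.49 J.

1.49 J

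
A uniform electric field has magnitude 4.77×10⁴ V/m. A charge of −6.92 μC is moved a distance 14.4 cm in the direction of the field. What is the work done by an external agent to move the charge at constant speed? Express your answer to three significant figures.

0.0475 J

The potential change for a displacement 14.4 cm in the direction of the field is ΔV = −Ed = -6870 V.
W_ext = qΔV = 0.0475 J.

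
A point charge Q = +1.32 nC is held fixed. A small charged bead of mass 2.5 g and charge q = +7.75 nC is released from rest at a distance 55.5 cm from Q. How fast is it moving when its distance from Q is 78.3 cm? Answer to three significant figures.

Only the electrostatic force acts, so mechanical energy is conserved: ½mv² = U₁ − U₂ = kQq(1/r₁ − 1/r₂).
U₁ − U₂ = (8.99×10⁹ N·m²/C²)(1.32×10⁻⁹ C)(7.75×10⁻⁹ C)(1/0.555 − 1/0.783) = 4.83×10⁻⁸ J.
v = √(2·4.83×10⁻⁸/2.50×10⁻³) = 6.21×10⁻³ m/s.

6.21×10⁻³ m/s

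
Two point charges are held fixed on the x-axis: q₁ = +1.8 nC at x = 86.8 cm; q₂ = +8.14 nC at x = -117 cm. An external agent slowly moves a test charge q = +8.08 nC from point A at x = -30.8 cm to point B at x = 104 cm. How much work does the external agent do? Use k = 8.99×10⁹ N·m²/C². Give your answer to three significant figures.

2.31×10⁻⁷ J

For quasistatic motion the external work equals the change in potential energy: W_ext = qΔV = q(V_B − V_A).
At A: distances to the source charges are 1.18 m, 0.862 m; V_A = Σ kqᵢ/rᵢ = 98.7 V.
At B: distances to the source charges are 0.172 m, 2.21 m; V_B = Σ kqᵢ/rᵢ = 127 V.
ΔV = V_B − V_A = 28.5 V.
W_ext = qΔV = (8.08×10⁻⁹ C)(28.5 V) = 2.31×10⁻⁷ J.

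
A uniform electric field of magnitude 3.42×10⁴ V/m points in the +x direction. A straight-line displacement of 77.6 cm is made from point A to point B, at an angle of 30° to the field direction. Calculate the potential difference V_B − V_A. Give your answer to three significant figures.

Only the component of displacement along E changes the potential: ΔV = −E·d·cosθ.
ΔV = −(3.42×10⁴ V/m)(0.776 m)cos30° = -2.30×10⁴ V.

-2.30×10⁴ V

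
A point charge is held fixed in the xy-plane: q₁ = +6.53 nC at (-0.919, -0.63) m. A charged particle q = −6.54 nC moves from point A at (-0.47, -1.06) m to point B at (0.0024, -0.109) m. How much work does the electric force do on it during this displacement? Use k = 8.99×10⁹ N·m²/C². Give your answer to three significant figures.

-2.55×10⁻⁷ J

The work done by the electric force is W_field = −ΔU = −q(V_B − V_A) = q(V_A − V_B).
At A: distance to the source charge is 0.622 m; V_A = kq₁/r = 94.4 V.
At B: distance to the source charge is 1.06 m; V_B = kq₁/r = 55.5 V.
ΔV = V_B − V_A = -39.0 V.
W_field = −qΔV = −(-6.54×10⁻⁹ C)(-39.0 V) = -2.55×10⁻⁷ J.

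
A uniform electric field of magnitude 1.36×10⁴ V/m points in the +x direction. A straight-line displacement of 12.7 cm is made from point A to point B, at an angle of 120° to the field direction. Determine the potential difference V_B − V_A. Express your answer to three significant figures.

864 V

Only the component of displacement along E changes the potential: ΔV = −E·d·cosθ.
ΔV = −(1.36×10⁴ V/m)(0.127 m)cos120° = 864 V.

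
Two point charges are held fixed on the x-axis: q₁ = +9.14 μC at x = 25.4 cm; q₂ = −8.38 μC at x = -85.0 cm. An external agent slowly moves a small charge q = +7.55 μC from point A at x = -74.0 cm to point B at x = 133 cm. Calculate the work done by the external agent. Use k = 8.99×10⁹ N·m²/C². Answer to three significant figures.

4.86 J

For quasistatic motion the external work equals the change in potential energy: W_ext = qΔV = q(V_B − V_A).
At A: distances to the source charges are 0.994 m, 0.110 m; V_A = Σ kqᵢ/rᵢ = -6.02×10⁵ V.
At B: distances to the source charges are 1.08 m, 2.18 m; V_B = Σ kqᵢ/rᵢ = 4.18×10⁴ V.
ΔV = V_B − V_A = 6.44×10⁵ V.
W_ext = qΔV = (7.55×10⁻⁶ C)(6.44×10⁵ V) = 4.86 J.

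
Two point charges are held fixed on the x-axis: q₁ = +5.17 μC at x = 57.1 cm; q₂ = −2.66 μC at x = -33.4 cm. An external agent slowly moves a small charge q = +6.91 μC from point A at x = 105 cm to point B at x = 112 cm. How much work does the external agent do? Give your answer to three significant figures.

-0.0797 J

For quasistatic motion the external work equals the change in potential energy: W_ext = qΔV = q(V_B − V_A).
At A: distances to the source charges are 0.479 m, 1.38 m; V_A = Σ kqᵢ/rᵢ = 7.98×10⁴ V.
At B: distances to the source charges are 0.549 m, 1.45 m; V_B = Σ kqᵢ/rᵢ = 6.82×10⁴ V.
ΔV = V_B − V_A = -1.15×10⁴ V.
W_ext = qΔV = (6.91×10⁻⁶ C)(-1.15×10⁴ V) = -0.0797 J.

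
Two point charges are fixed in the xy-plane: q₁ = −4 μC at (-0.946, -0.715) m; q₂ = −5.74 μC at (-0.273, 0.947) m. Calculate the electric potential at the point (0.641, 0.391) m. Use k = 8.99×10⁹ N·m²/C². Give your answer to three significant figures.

-6.68×10⁴ V

The total potential is the scalar sum of each charge's contribution, V = Σ kqᵢ/rᵢ.
Distances from the field point to each charge: r₁ = 1.93 m, r₂ = 1.07 m.
V = k[(-4.00×10⁻⁶)/(1.93) + (-5.74×10⁻⁶)/(1.07)] = -6.68×10⁴ V.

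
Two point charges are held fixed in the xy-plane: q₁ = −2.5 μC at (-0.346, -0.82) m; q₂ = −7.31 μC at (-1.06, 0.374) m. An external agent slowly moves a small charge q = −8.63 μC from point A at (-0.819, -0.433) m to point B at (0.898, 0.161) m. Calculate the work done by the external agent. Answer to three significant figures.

-0.580 J

For quasistatic motion the external work equals the change in potential energy: W_ext = qΔV = q(V_B − V_A).
At A: distances to the source charges are 0.611 m, 0.842 m; V_A = Σ kqᵢ/rᵢ = -1.15×10⁵ V.
At B: distances to the source charges are 1.58 m, 1.97 m; V_B = Σ kqᵢ/rᵢ = -4.76×10⁴ V.
ΔV = V_B − V_A = 6.73×10⁴ V.
W_ext = qΔV = (-8.63×10⁻⁶ C)(6.73×10⁴ V) = -0.580 J.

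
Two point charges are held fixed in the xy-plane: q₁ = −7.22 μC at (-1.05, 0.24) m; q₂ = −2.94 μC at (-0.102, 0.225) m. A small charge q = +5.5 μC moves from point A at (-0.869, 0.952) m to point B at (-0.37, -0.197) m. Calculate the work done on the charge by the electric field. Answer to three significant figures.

The work done by the electric force is W_field = −ΔU = −q(V_B − V_A) = q(V_A − V_B).
At A: distances to the source charges are 0.735 m, 1.06 m; V_A = Σ kqᵢ/rᵢ = -1.13×10⁵ V.
At B: distances to the source charges are 0.808 m, 0.500 m; V_B = Σ kqᵢ/rᵢ = -1.33×10⁵ V.
ΔV = V_B − V_A = -1.98×10⁴ V.
W_field = −qΔV = −(5.50×10⁻⁶ C)(-1.98×10⁴ V) = 0.109 J.

0.109 J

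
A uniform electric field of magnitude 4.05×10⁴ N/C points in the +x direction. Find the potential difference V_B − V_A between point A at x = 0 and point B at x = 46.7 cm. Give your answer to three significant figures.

-1.89×10⁴ V

In a uniform field, potential decreases in the direction of E: V_B − V_A = −E·Δx.
V_B − V_A = −(4.05×10⁴ V/m)(0.467 m) = -1.89×10⁴ V.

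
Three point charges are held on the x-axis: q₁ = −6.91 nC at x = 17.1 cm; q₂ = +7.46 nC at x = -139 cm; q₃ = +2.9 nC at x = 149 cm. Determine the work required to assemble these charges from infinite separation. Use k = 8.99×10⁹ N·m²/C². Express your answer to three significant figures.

The work to assemble the configuration equals its total potential energy, U = Σ kqᵢqⱼ/rᵢⱼ over all pairs.
Pair separations: r₁₂ = 1.56 m, r₁₃ = 1.32 m, r₂₃ = 2.88 m.
U = (-2.97×10⁻⁷) + (-1.37×10⁻⁷) + (6.75×10⁻⁸) = -3.66×10⁻⁷ J.

-3.66×10⁻⁷ J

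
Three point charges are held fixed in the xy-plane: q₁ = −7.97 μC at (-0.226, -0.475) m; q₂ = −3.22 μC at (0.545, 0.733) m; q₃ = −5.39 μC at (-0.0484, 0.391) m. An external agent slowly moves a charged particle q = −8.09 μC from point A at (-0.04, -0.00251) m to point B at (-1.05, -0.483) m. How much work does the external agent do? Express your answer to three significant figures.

For quasistatic motion the external work equals the change in potential energy: W_ext = qΔV = q(V_B − V_A).
At A: distances to the source charges are 0.508 m, 0.940 m, 0.394 m; V_A = Σ kqᵢ/rᵢ = -2.95×10⁵ V.
At B: distances to the source charges are 0.824 m, 2.01 m, 1.33 m; V_B = Σ kqᵢ/rᵢ = -1.38×10⁵ V.
ΔV = V_B − V_A = 1.57×10⁵ V.
W_ext = qΔV = (-8.09×10⁻⁶ C)(1.57×10⁵ V) = -1.27 J.

-1.27 J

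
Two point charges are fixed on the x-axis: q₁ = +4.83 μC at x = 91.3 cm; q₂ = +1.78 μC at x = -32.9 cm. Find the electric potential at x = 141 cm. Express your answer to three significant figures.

9.66×10⁴ V

Electric potential is a scalar, so the contributions from each charge add algebraically: V = Σ kqᵢ/rᵢ.
Distances from the field point to each charge: r₁ = 0.497 m, r₂ = 1.74 m.
V = k[(4.83×10⁻⁶)/(0.497) + (1.78×10⁻⁶)/(1.74)] = 9.66×10⁴ V.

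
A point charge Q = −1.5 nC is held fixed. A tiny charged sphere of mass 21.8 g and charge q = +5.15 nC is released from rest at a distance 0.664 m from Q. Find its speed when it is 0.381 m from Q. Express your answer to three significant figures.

2.67×10⁻³ m/s

Only the electrostatic force acts, so mechanical energy is conserved: ½mv² = U₁ − U₂ = kQq(1/r₁ − 1/r₂).
U₁ − U₂ = (8.99×10⁹ N·m²/C²)(-1.50×10⁻⁹ C)(5.15×10⁻⁹ C)(1/0.664 − 1/0.381) = 7.77×10⁻⁸ J.
v = √(2·7.77×10⁻⁸/0.0218) = 2.67×10⁻³ m/s.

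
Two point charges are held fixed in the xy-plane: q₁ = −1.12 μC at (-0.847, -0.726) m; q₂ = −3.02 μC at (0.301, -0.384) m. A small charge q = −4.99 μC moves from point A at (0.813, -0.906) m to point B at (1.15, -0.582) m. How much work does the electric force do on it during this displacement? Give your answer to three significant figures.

The work done by the electric force is W_field = −ΔU = −q(V_B − V_A) = q(V_A − V_B).
At A: distances to the source charges are 1.67 m, 0.731 m; V_A = Σ kqᵢ/rᵢ = -4.32×10⁴ V.
At B: distances to the source charges are 2.00 m, 0.872 m; V_B = Σ kqᵢ/rᵢ = -3.62×10⁴ V.
ΔV = V_B − V_A = 6990 V.
W_field = −qΔV = −(-4.99×10⁻⁶ C)(6990 V) = 0.0349 J.

0.0349 J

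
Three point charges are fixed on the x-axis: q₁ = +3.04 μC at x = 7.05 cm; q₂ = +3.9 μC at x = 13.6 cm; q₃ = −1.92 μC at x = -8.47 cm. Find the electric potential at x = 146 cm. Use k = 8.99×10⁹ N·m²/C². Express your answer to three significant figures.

The total potential is the scalar sum of each charge's contribution, V = Σ kqᵢ/rᵢ.
Distances from the field point to each charge: r₁ = 1.39 m, r₂ = 1.32 m, r₃ = 1.54 m.
V = k[(3.04×10⁻⁶)/(1.39) + (3.90×10⁻⁶)/(1.32) + (-1.92×10⁻⁶)/(1.54)] = 3.50×10⁴ V.

3.50×10⁴ V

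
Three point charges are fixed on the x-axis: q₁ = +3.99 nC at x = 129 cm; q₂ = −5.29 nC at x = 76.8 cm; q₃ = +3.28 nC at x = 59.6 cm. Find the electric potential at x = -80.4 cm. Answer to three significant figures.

Electric potential is a scalar, so the contributions from each charge add algebraically: V = Σ kqᵢ/rᵢ.
Distances from the field point to each charge: r₁ = 2.09 m, r₂ = 1.57 m, r₃ = 1.40 m.
V = k[(3.99×10⁻⁹)/(2.09) + (-5.29×10⁻⁹)/(1.57) + (3.28×10⁻⁹)/(1.40)] = 7.94 V.

7.94 V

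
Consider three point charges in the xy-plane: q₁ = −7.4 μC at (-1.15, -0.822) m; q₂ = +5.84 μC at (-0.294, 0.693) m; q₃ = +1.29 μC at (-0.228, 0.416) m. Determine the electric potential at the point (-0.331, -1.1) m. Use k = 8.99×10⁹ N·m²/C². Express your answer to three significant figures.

-4.00×10⁴ V

Electric potential is a scalar, so the contributions from each charge add algebraically: V = Σ kqᵢ/rᵢ.
Distances from the field point to each charge: r₁ = 0.865 m, r₂ = 1.79 m, r₃ = 1.52 m.
V = k[(-7.40×10⁻⁶)/(0.865) + (5.84×10⁻⁶)/(1.79) + (1.29×10⁻⁶)/(1.52)] = -4.00×10⁴ V.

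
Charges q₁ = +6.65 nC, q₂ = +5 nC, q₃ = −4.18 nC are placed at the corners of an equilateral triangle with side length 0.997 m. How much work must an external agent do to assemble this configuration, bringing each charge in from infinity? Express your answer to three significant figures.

-1.39×10⁻⁷ J

The work to assemble the configuration equals its total potential energy, U = Σ kqᵢqⱼ/rᵢⱼ over all pairs.
All three pair separations equal the side length, 0.997 m.
U = (3.00×10⁻⁷) + (-2.51×10⁻⁷) + (-1.88×10⁻⁷) = -1.39×10⁻⁷ J.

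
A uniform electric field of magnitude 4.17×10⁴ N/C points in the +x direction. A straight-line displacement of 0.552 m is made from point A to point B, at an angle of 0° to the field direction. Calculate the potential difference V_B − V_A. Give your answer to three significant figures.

-2.30×10⁴ V

Only the component of displacement along E changes the potential: ΔV = −E·d·cosθ.
ΔV = −(4.17×10⁴ V/m)(0.552 m)cos0° = -2.30×10⁴ V.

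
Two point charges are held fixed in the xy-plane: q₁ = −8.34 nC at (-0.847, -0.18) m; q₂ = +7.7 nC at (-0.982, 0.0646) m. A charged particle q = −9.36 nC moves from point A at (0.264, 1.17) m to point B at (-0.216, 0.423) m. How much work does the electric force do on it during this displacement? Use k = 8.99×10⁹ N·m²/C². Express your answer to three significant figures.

The work done by the electric force is W_field = −ΔU = −q(V_B − V_A) = q(V_A − V_B).
At A: distances to the source charges are 1.75 m, 1.67 m; V_A = Σ kqᵢ/rᵢ = -1.32 V.
At B: distances to the source charges are 0.873 m, 0.846 m; V_B = Σ kqᵢ/rᵢ = -4.05 V.
ΔV = V_B − V_A = -2.73 V.
W_field = −qΔV = −(-9.36×10⁻⁹ C)(-2.73 V) = -2.55×10⁻⁸ J.

-2.55×10⁻⁸ J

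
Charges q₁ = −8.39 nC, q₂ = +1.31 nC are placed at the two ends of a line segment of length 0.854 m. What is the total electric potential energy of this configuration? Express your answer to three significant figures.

-1.16×10⁻⁷ J

The assembly work is the sum of pairwise potential energies, U = Σ_{i<j} kqᵢqⱼ/rᵢⱼ.
The separation is r = 0.854 m.
U = (-1.16×10⁻⁷) = -1.16×10⁻⁷ J.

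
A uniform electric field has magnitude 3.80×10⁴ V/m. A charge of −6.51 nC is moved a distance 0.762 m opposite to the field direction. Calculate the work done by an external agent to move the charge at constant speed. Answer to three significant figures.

-1.89×10⁻⁴ J

The potential change for a displacement 0.762 m opposite to the field direction is ΔV = +Ed = 2.90×10⁴ V.
W_ext = qΔV = -1.89×10⁻⁴ J.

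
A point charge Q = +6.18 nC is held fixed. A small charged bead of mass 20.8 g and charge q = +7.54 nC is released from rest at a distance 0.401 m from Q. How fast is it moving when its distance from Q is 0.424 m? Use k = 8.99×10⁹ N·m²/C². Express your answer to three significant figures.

2.33×10⁻³ m/s

Only the electrostatic force acts, so mechanical energy is conserved: ½mv² = U₁ − U₂ = kQq(1/r₁ − 1/r₂).
U₁ − U₂ = (8.99×10⁹ N·m²/C²)(6.18×10⁻⁹ C)(7.54×10⁻⁹ C)(1/0.401 − 1/0.424) = 5.67×10⁻⁸ J.
v = √(2·5.67×10⁻⁸/0.0208) = 2.33×10⁻³ m/s.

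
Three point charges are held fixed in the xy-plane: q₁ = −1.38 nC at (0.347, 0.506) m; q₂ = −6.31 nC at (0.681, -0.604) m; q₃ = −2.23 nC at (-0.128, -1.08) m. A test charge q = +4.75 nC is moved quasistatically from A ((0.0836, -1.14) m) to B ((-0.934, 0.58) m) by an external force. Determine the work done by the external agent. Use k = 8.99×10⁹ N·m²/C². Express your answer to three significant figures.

For quasistatic motion the external work equals the change in potential energy: W_ext = qΔV = q(V_B − V_A).
At A: distances to the source charges are 1.67 m, 0.803 m, 0.220 m; V_A = Σ kqᵢ/rᵢ = -169 V.
At B: distances to the source charges are 1.28 m, 2.00 m, 1.85 m; V_B = Σ kqᵢ/rᵢ = -48.9 V.
ΔV = V_B − V_A = 120 V.
W_ext = qΔV = (4.75×10⁻⁹ C)(120 V) = 5.72×10⁻⁷ J.

5.72×10⁻⁷ J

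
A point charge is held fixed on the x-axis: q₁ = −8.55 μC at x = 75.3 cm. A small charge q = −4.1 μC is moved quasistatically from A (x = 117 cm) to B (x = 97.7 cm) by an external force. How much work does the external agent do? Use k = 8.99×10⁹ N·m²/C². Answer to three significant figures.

For quasistatic motion the external work equals the change in potential energy: W_ext = qΔV = q(V_B − V_A).
At A: distance to the source charge is 0.417 m; V_A = kq₁/r = -1.84×10⁵ V.
At B: distance to the source charge is 0.224 m; V_B = kq₁/r = -3.43×10⁵ V.
ΔV = V_B − V_A = -1.59×10⁵ V.
W_ext = qΔV = (-4.10×10⁻⁶ C)(-1.59×10⁵ V) = 0.651 J.

0.651 J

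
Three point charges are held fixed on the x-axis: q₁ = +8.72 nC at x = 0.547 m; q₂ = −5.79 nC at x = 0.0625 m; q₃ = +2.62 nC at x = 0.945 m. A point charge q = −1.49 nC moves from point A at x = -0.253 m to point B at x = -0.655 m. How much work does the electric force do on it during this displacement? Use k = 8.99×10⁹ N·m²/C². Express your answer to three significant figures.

8.15×10⁻⁸ J

The work done by the electric force is W_field = −ΔU = −q(V_B − V_A) = q(V_A − V_B).
At A: distances to the source charges are 0.800 m, 0.316 m, 1.20 m; V_A = Σ kqᵢ/rᵢ = -47.3 V.
At B: distances to the source charges are 1.20 m, 0.718 m, 1.60 m; V_B = Σ kqᵢ/rᵢ = 7.39 V.
ΔV = V_B − V_A = 54.7 V.
W_field = −qΔV = −(-1.49×10⁻⁹ C)(54.7 V) = 8.15×10⁻⁸ J.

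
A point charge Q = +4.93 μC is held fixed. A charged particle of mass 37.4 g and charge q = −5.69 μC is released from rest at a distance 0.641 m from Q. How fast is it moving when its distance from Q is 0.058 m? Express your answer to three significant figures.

14.5 m/s

Only the electrostatic force acts, so mechanical energy is conserved: ½mv² = U₁ − U₂ = kQq(1/r₁ − 1/r₂).
U₁ − U₂ = (8.99×10⁹ N·m²/C²)(4.93×10⁻⁶ C)(-5.69×10⁻⁶ C)(1/0.641 − 1/0.0580) = 3.95 J.
v = √(2·3.95/0.0374) = 14.5 m/s.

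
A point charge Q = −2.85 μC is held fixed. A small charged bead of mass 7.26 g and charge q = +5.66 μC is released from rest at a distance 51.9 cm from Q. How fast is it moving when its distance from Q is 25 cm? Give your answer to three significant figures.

Only the electrostatic force acts, so mechanical energy is conserved: ½mv² = U₁ − U₂ = kQq(1/r₁ − 1/r₂).
U₁ − U₂ = (8.99×10⁹ N·m²/C²)(-2.85×10⁻⁶ C)(5.66×10⁻⁶ C)(1/0.519 − 1/0.250) = 0.301 J.
v = √(2·0.301/7.26×10⁻³) = 9.10 m/s.

9.10 m/s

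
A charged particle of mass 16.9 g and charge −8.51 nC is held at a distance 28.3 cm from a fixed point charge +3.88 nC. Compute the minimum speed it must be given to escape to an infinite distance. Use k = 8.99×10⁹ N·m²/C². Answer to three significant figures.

0.0111 m/s

To just escape, total mechanical energy must reach zero at infinity: ½mv²_min + U = 0, so ½mv²_min = −U = |kQq|/r.
|U| = |kQq|/r = (8.99×10⁹ N·m²/C²)(3.88×10⁻⁹)(8.51×10⁻⁹)/(0.283) = 1.05×10⁻⁶ J.
v_min = √(2|U|/m) = √(2·1.05×10⁻⁶/0.0169) = 0.0111 m/s.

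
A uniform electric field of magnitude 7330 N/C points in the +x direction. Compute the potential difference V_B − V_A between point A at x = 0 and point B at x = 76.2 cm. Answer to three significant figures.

In a uniform field, potential decreases in the direction of E: V_B − V_A = −E·Δx.
V_B − V_A = −(7330 V/m)(0.762 m) = -5590 V.

-5590 V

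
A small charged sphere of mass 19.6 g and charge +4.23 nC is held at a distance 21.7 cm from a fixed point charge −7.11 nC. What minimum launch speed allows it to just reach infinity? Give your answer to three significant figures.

0.0113 m/s

To just escape, total mechanical energy must reach zero at infinity: ½mv²_min + U = 0, so ½mv²_min = −U = |kQq|/r.
|U| = |kQq|/r = (8.99×10⁹ N·m²/C²)(7.11×10⁻⁹)(4.23×10⁻⁹)/(0.217) = 1.25×10⁻⁶ J.
v_min = √(2|U|/m) = √(2·1.25×10⁻⁶/0.0196) = 0.0113 m/s.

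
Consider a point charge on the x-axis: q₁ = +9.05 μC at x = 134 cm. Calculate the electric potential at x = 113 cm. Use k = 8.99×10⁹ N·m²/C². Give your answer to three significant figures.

Electric potential is a scalar, so the contributions from each charge add algebraically: V = Σ kqᵢ/rᵢ.
V = k[(9.05×10⁻⁶)/(0.210)] = 3.87×10⁵ V.

3.87×10⁵ V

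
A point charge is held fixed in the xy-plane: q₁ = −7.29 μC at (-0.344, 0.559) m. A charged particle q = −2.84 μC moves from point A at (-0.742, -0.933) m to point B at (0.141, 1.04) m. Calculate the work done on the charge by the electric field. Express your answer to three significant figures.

-0.152 J

The work done by the electric force is W_field = −ΔU = −q(V_B − V_A) = q(V_A − V_B).
At A: distance to the source charge is 1.54 m; V_A = kq₁/r = -4.24×10⁴ V.
At B: distance to the source charge is 0.683 m; V_B = kq₁/r = -9.59×10⁴ V.
ΔV = V_B − V_A = -5.35×10⁴ V.
W_field = −qΔV = −(-2.84×10⁻⁶ C)(-5.35×10⁴ V) = -0.152 J.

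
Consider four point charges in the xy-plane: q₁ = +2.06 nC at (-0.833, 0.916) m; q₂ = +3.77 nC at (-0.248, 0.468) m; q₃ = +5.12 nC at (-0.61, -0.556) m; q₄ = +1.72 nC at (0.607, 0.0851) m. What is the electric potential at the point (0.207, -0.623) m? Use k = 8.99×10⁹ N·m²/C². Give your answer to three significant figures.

The total potential is the scalar sum of each charge's contribution, V = Σ kqᵢ/rᵢ.
Distances from the field point to each charge: r₁ = 1.86 m, r₂ = 1.18 m, r₃ = 0.820 m, r₄ = 0.813 m.
V = k[(2.06×10⁻⁹)/(1.86) + (3.77×10⁻⁹)/(1.18) + (5.12×10⁻⁹)/(0.820) + (1.72×10⁻⁹)/(0.813)] = 114 V.

114 V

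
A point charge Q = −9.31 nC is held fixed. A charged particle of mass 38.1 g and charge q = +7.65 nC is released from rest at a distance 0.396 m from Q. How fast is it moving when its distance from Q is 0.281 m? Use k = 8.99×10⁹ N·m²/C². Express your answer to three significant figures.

Only the electrostatic force acts, so mechanical energy is conserved: ½mv² = U₁ − U₂ = kQq(1/r₁ − 1/r₂).
U₁ − U₂ = (8.99×10⁹ N·m²/C²)(-9.31×10⁻⁹ C)(7.65×10⁻⁹ C)(1/0.396 − 1/0.281) = 6.62×10⁻⁷ J.
v = √(2·6.62×10⁻⁷/0.0381) = 5.89×10⁻³ m/s.

5.89×10⁻³ m/s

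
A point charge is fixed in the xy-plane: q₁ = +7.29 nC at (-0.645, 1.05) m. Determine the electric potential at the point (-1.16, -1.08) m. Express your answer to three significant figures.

29.9 V

Electric potential is a scalar, so the contributions from each charge add algebraically: V = Σ kqᵢ/rᵢ.
Distances from the field point to each charge: r₁ = 2.19 m.
V = k[(7.29×10⁻⁹)/(2.19)] = 29.9 V.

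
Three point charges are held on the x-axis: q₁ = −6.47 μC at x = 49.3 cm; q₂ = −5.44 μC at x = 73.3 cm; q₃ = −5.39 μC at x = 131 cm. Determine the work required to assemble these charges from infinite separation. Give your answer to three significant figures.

2.16 J

The assembly work is the sum of pairwise potential energies, U = Σ_{i<j} kqᵢqⱼ/rᵢⱼ.
Pair separations: r₁₂ = 0.240 m, r₁₃ = 0.817 m, r₂₃ = 0.577 m.
U = (1.32) + (0.384) + (0.457) = 2.16 J.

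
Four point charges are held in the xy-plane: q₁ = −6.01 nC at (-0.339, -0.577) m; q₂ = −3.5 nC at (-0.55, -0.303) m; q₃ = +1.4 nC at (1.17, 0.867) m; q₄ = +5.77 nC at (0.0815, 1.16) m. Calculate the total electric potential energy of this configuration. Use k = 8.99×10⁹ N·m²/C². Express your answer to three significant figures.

The work to assemble the configuration equals its total potential energy, U = Σ kqᵢqⱼ/rᵢⱼ over all pairs.
Pair separations: r₁₂ = 0.346 m, r₁₃ = 2.09 m, r₁₄ = 1.79 m, r₂₃ = 2.08 m, r₂₄ = 1.59 m, r₃₄ = 1.13 m.
Summing all 6 pair terms gives U = 2.65×10⁻⁷ J.

2.65×10⁻⁷ J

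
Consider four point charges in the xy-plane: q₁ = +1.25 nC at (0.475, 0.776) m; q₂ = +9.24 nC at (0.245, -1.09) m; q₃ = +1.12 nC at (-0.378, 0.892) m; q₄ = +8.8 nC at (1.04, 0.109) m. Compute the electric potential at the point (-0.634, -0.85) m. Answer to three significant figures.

144 V

Electric potential is a scalar, so the contributions from each charge add algebraically: V = Σ kqᵢ/rᵢ.
Distances from the field point to each charge: r₁ = 1.97 m, r₂ = 0.911 m, r₃ = 1.76 m, r₄ = 1.93 m.
V = k[(1.25×10⁻⁹)/(1.97) + (9.24×10⁻⁹)/(0.911) + (1.12×10⁻⁹)/(1.76) + (8.80×10⁻⁹)/(1.93)] = 144 V.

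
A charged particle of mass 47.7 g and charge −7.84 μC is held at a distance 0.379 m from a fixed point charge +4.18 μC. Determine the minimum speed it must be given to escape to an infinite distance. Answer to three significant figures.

To just escape, total mechanical energy must reach zero at infinity: ½mv²_min + U = 0, so ½mv²_min = −U = |kQq|/r.
|U| = |kQq|/r = (8.99×10⁹ N·m²/C²)(4.18×10⁻⁶)(7.84×10⁻⁶)/(0.379) = 0.777 J.
v_min = √(2|U|/m) = √(2·0.777/0.0477) = 5.71 m/s.

5.71 m/s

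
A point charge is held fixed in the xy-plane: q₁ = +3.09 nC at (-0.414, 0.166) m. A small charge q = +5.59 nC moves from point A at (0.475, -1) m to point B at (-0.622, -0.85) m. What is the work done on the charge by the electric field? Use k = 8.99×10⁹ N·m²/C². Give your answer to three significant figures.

-4.38×10⁻⁸ J

The work done by the electric force is W_field = −ΔU = −q(V_B − V_A) = q(V_A − V_B).
At A: distance to the source charge is 1.47 m; V_A = kq₁/r = 18.9 V.
At B: distance to the source charge is 1.04 m; V_B = kq₁/r = 26.8 V.
ΔV = V_B − V_A = 7.84 V.
W_field = −qΔV = −(5.59×10⁻⁹ C)(7.84 V) = -4.38×10⁻⁸ J.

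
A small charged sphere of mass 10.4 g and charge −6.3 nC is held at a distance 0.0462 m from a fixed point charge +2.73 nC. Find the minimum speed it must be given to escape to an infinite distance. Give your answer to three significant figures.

To just escape, total mechanical energy must reach zero at infinity: ½mv²_min + U = 0, so ½mv²_min = −U = |kQq|/r.
|U| = |kQq|/r = (8.99×10⁹ N·m²/C²)(2.73×10⁻⁹)(6.30×10⁻⁹)/(0.0462) = 3.35×10⁻⁶ J.
v_min = √(2|U|/m) = √(2·3.35×10⁻⁶/0.0104) = 0.0254 m/s.

0.0254 m/s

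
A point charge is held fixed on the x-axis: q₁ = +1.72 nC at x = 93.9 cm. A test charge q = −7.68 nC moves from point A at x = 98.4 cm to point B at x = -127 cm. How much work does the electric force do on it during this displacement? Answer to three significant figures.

The work done by the electric force is W_field = −ΔU = −q(V_B − V_A) = q(V_A − V_B).
At A: distance to the source charge is 0.0450 m; V_A = kq₁/r = 344 V.
At B: distance to the source charge is 2.21 m; V_B = kq₁/r = 7.00 V.
ΔV = V_B − V_A = -337 V.
W_field = −qΔV = −(-7.68×10⁻⁹ C)(-337 V) = -2.59×10⁻⁶ J.

-2.59×10⁻⁶ J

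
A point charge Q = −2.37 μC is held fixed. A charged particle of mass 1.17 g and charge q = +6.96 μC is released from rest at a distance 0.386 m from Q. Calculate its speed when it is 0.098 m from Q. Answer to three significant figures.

43.9 m/s

Only the electrostatic force acts, so mechanical energy is conserved: ½mv² = U₁ − U₂ = kQq(1/r₁ − 1/r₂).
U₁ − U₂ = (8.99×10⁹ N·m²/C²)(-2.37×10⁻⁶ C)(6.96×10⁻⁶ C)(1/0.386 − 1/0.0980) = 1.13 J.
v = √(2·1.13/1.17×10⁻³) = 43.9 m/s.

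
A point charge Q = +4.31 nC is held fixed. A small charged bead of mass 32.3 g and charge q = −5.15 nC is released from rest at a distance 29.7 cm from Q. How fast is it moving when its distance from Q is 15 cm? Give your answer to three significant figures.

6.39×10⁻³ m/s

Only the electrostatic force acts, so mechanical energy is conserved: ½mv² = U₁ − U₂ = kQq(1/r₁ − 1/r₂).
U₁ − U₂ = (8.99×10⁹ N·m²/C²)(4.31×10⁻⁹ C)(-5.15×10⁻⁹ C)(1/0.297 − 1/0.150) = 6.58×10⁻⁷ J.
v = √(2·6.58×10⁻⁷/0.0323) = 6.39×10⁻³ m/s.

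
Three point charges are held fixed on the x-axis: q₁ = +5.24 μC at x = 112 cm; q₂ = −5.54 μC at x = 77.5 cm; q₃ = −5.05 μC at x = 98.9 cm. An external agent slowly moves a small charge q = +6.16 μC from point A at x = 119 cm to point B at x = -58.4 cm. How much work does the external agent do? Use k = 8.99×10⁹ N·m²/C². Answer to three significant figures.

-2.25 J

For quasistatic motion the external work equals the change in potential energy: W_ext = qΔV = q(V_B − V_A).
At A: distances to the source charges are 0.0700 m, 0.415 m, 0.201 m; V_A = Σ kqᵢ/rᵢ = 3.27×10⁵ V.
At B: distances to the source charges are 1.70 m, 1.36 m, 1.57 m; V_B = Σ kqᵢ/rᵢ = -3.79×10⁴ V.
ΔV = V_B − V_A = -3.65×10⁵ V.
W_ext = qΔV = (6.16×10⁻⁶ C)(-3.65×10⁵ V) = -2.25 J.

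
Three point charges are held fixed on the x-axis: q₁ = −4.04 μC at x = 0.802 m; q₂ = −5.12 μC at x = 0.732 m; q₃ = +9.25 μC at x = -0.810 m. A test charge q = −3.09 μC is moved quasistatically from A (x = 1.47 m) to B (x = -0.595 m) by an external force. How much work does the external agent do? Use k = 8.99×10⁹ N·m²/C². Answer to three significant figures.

-1.26 J

For quasistatic motion the external work equals the change in potential energy: W_ext = qΔV = q(V_B − V_A).
At A: distances to the source charges are 0.668 m, 0.738 m, 2.28 m; V_A = Σ kqᵢ/rᵢ = -8.03×10⁴ V.
At B: distances to the source charges are 1.40 m, 1.33 m, 0.215 m; V_B = Σ kqᵢ/rᵢ = 3.26×10⁵ V.
ΔV = V_B − V_A = 4.06×10⁵ V.
W_ext = qΔV = (-3.09×10⁻⁶ C)(4.06×10⁵ V) = -1.26 J.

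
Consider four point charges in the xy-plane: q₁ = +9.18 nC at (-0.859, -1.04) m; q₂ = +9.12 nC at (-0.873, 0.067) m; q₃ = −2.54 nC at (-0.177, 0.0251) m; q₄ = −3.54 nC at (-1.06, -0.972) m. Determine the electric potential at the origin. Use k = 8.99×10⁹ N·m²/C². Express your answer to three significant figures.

4.96 V

Electric potential is a scalar, so the contributions from each charge add algebraically: V = Σ kqᵢ/rᵢ.
Distances from the field point to each charge: r₁ = 1.35 m, r₂ = 0.876 m, r₃ = 0.179 m, r₄ = 1.44 m.
V = k[(9.18×10⁻⁹)/(1.35) + (9.12×10⁻⁹)/(0.876) + (-2.54×10⁻⁹)/(0.179) + (-3.54×10⁻⁹)/(1.44)] = 4.96 V.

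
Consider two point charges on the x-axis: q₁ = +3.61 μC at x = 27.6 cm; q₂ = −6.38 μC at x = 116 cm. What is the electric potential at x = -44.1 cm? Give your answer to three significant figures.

Electric potential is a scalar, so the contributions from each charge add algebraically: V = Σ kqᵢ/rᵢ.
Distances from the field point to each charge: r₁ = 0.717 m, r₂ = 1.60 m.
V = k[(3.61×10⁻⁶)/(0.717) + (-6.38×10⁻⁶)/(1.60)] = 9440 V.

9440 V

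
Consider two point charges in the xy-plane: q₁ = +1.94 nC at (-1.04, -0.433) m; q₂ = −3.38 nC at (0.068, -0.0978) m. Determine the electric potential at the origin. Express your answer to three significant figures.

-240 V

The total potential is the scalar sum of each charge's contribution, V = Σ kqᵢ/rᵢ.
Distances from the field point to each charge: r₁ = 1.13 m, r₂ = 0.119 m.
V = k[(1.94×10⁻⁹)/(1.13) + (-3.38×10⁻⁹)/(0.119)] = -240 V.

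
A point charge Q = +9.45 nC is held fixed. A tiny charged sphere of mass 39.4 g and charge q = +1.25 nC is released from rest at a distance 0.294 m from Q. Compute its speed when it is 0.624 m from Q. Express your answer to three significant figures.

3.11×10⁻³ m/s

Only the electrostatic force acts, so mechanical energy is conserved: ½mv² = U₁ − U₂ = kQq(1/r₁ − 1/r₂).
U₁ − U₂ = (8.99×10⁹ N·m²/C²)(9.45×10⁻⁹ C)(1.25×10⁻⁹ C)(1/0.294 − 1/0.624) = 1.91×10⁻⁷ J.
v = √(2·1.91×10⁻⁷/0.0394) = 3.11×10⁻³ m/s.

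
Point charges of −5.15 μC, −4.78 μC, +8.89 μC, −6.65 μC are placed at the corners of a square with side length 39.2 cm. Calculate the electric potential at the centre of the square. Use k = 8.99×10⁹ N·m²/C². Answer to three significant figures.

-2.49×10⁵ V

The total potential is the scalar sum of each charge's contribution, V = Σ kqᵢ/rᵢ.
The distance from each corner to the centre is a√2/2 = 0.277 m.
V = k[(-5.15×10⁻⁶)/(0.277) + (-4.78×10⁻⁶)/(0.277) + (8.89×10⁻⁶)/(0.277) + (-6.65×10⁻⁶)/(0.277)] = -2.49×10⁵ V.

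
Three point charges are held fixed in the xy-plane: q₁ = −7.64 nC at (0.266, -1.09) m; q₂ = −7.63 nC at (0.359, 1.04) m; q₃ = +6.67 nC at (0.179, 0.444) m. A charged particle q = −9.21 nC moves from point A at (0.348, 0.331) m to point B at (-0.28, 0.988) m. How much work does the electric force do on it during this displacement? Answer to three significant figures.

-1.89×10⁻⁶ J

The work done by the electric force is W_field = −ΔU = −q(V_B − V_A) = q(V_A − V_B).
At A: distances to the source charges are 1.42 m, 0.709 m, 0.203 m; V_A = Σ kqᵢ/rᵢ = 150 V.
At B: distances to the source charges are 2.15 m, 0.641 m, 0.712 m; V_B = Σ kqᵢ/rᵢ = -54.7 V.
ΔV = V_B − V_A = -205 V.
W_field = −qΔV = −(-9.21×10⁻⁹ C)(-205 V) = -1.89×10⁻⁶ J.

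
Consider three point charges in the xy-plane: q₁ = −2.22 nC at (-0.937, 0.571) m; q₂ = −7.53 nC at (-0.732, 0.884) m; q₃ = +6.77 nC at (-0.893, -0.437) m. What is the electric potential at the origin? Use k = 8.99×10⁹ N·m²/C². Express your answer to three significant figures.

Electric potential is a scalar, so the contributions from each charge add algebraically: V = Σ kqᵢ/rᵢ.
Distances from the field point to each charge: r₁ = 1.10 m, r₂ = 1.15 m, r₃ = 0.994 m.
V = k[(-2.22×10⁻⁹)/(1.10) + (-7.53×10⁻⁹)/(1.15) + (6.77×10⁻⁹)/(0.994)] = -16.0 V.

-16.0 V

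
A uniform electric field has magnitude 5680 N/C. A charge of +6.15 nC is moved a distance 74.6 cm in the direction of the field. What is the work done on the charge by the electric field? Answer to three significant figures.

The potential change for a displacement 74.6 cm in the direction of the field is ΔV = −Ed = -4240 V.
W_field = −qΔV = 2.61×10⁻⁵ J.

2.61×10⁻⁵ J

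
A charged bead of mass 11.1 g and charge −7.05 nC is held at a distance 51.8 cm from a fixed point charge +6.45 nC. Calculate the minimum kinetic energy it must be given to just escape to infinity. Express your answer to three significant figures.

7.89×10⁻⁷ J

To just escape, total mechanical energy must reach zero at infinity: ½mv²_min + U = 0, so ½mv²_min = −U = |kQq|/r.
|U| = |kQq|/r = (8.99×10⁹ N·m²/C²)(6.45×10⁻⁹)(7.05×10⁻⁹)/(0.518) = 7.89×10⁻⁷ J.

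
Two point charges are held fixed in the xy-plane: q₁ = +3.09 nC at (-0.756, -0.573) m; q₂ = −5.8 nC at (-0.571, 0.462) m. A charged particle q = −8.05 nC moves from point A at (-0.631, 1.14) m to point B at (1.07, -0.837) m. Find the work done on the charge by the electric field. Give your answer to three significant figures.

4.07×10⁻⁷ J

The work done by the electric force is W_field = −ΔU = −q(V_B − V_A) = q(V_A − V_B).
At A: distances to the source charges are 1.72 m, 0.681 m; V_A = Σ kqᵢ/rᵢ = -60.4 V.
At B: distances to the source charges are 1.84 m, 2.09 m; V_B = Σ kqᵢ/rᵢ = -9.86 V.
ΔV = V_B − V_A = 50.6 V.
W_field = −qΔV = −(-8.05×10⁻⁹ C)(50.6 V) = 4.07×10⁻⁷ J.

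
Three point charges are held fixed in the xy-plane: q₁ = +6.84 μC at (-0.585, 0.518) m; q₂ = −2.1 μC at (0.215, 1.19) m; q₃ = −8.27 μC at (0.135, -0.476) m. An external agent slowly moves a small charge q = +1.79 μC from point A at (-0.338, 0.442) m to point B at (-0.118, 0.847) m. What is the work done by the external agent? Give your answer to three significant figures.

-0.238 J

For quasistatic motion the external work equals the change in potential energy: W_ext = qΔV = q(V_B − V_A).
At A: distances to the source charges are 0.258 m, 0.930 m, 1.03 m; V_A = Σ kqᵢ/rᵢ = 1.46×10⁵ V.
At B: distances to the source charges are 0.571 m, 0.478 m, 1.35 m; V_B = Σ kqᵢ/rᵢ = 1.30×10⁴ V.
ΔV = V_B − V_A = -1.33×10⁵ V.
W_ext = qΔV = (1.79×10⁻⁶ C)(-1.33×10⁵ V) = -0.238 J.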